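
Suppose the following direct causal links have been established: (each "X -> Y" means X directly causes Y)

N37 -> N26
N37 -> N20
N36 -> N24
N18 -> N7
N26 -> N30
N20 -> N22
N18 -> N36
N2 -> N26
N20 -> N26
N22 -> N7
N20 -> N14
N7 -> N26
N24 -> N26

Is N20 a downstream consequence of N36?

No

N36 leads to N24, N26, N30; N20 is not among them.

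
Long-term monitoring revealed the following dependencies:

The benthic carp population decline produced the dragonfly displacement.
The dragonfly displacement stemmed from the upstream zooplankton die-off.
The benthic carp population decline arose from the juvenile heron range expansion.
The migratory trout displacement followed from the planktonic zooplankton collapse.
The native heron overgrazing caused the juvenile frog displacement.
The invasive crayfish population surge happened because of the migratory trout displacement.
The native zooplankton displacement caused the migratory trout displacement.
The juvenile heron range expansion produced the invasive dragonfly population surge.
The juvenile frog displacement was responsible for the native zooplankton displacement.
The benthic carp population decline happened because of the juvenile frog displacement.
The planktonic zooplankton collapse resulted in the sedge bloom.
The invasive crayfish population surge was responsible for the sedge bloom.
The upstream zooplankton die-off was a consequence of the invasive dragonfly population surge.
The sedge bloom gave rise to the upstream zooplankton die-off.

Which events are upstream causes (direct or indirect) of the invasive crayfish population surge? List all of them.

Immediate cause of the invasive crayfish population surge: the migratory trout displacement.
Further upstream: the native heron overgrazing, the planktonic zooplankton collapse, the juvenile frog displacement, the native zooplankton displacement.

the juvenile frog displacement, the migratory trout displacement, the native heron overgrazing, the native zooplankton displacement, the planktonic zooplankton collapse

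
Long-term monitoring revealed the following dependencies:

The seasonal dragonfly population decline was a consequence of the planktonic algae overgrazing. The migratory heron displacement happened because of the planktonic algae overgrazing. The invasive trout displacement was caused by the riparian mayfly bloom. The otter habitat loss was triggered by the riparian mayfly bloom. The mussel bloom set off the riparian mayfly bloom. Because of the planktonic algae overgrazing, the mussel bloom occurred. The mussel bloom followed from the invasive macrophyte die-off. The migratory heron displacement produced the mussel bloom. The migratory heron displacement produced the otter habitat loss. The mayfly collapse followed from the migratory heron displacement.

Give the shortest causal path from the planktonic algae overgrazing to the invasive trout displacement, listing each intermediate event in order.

the planktonic algae overgrazing → the mussel bloom
the mussel bloom → the riparian mayfly bloom
the riparian mayfly bloom → the invasive trout displacement
Length: 3 steps.

the planktonic algae overgrazing → the mussel bloom → the riparian mayfly bloom → the invasive trout displacement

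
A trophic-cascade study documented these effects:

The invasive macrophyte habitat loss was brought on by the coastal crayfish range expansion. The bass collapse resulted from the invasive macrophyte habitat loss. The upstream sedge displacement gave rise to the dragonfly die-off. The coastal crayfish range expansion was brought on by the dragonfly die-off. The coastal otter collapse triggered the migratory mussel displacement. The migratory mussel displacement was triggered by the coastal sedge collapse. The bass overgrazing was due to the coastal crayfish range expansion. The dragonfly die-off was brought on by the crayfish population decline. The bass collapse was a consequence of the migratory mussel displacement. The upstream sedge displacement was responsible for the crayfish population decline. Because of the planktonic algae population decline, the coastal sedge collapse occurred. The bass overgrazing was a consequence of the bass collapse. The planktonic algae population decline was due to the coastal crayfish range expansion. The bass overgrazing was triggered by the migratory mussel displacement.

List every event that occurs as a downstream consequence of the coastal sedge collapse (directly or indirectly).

Direct effects: the migratory mussel displacement.
2 steps out: the bass collapse, the bass overgrazing.
Not reachable from it: the upstream sedge displacement, the crayfish population decline, the dragonfly die-off, the coastal crayfish range expansion, the planktonic algae population decline, the invasive macrophyte habitat loss, the coastal otter collapse.

the bass collapse, the bass overgrazing, the migratory mussel displacement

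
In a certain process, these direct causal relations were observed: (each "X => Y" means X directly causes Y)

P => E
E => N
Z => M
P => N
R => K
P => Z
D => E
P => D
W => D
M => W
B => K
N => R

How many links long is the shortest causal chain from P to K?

Shortest chain: P → N → R → K.

3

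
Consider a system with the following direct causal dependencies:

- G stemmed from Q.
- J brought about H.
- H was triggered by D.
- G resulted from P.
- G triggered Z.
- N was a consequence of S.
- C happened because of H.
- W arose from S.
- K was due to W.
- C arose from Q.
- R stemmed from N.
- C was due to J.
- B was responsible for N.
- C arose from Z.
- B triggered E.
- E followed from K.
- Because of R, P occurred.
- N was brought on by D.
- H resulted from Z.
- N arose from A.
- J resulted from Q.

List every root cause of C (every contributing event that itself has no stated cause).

A, B, D, Q, S

Tracing upstream from C: C ← Z ← G ← P ← R ← N ← S.
A separate upstream branch: C ← Z ← G ← P ← R ← N ← B.
A separate upstream branch: C ← H ← D.
A separate upstream branch: C ← Z ← G ← P ← R ← N ← A.
A separate upstream branch: C ← Q.
Each of those chain origins has no stated cause.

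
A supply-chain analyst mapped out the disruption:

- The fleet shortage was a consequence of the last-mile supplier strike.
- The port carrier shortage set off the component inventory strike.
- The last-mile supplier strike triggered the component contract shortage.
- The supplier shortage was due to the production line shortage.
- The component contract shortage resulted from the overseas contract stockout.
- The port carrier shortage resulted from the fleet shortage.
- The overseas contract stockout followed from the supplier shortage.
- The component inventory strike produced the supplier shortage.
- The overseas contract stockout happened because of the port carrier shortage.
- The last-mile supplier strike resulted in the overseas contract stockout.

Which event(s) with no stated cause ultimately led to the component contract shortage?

Tracing upstream from the component contract shortage: the component contract shortage ← the last-mile supplier strike.
A separate upstream branch: the component contract shortage ← the overseas contract stockout ← the supplier shortage ← the production line shortage.
Each of those chain origins has no stated cause.

the last-mile supplier strike, the production line shortage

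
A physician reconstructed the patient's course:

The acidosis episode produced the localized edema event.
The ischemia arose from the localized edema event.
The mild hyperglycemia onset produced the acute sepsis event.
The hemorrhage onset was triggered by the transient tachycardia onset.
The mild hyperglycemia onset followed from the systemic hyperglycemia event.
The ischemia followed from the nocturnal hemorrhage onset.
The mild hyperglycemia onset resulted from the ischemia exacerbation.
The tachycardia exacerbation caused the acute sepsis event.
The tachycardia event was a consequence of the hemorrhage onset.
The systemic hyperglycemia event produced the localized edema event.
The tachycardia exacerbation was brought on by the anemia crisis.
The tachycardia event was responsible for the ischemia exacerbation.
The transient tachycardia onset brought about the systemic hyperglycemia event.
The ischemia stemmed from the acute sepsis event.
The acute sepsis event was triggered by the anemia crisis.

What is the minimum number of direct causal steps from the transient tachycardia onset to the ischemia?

3

Shortest chain: the transient tachycardia onset → the systemic hyperglycemia event → the localized edema event → the ischemia.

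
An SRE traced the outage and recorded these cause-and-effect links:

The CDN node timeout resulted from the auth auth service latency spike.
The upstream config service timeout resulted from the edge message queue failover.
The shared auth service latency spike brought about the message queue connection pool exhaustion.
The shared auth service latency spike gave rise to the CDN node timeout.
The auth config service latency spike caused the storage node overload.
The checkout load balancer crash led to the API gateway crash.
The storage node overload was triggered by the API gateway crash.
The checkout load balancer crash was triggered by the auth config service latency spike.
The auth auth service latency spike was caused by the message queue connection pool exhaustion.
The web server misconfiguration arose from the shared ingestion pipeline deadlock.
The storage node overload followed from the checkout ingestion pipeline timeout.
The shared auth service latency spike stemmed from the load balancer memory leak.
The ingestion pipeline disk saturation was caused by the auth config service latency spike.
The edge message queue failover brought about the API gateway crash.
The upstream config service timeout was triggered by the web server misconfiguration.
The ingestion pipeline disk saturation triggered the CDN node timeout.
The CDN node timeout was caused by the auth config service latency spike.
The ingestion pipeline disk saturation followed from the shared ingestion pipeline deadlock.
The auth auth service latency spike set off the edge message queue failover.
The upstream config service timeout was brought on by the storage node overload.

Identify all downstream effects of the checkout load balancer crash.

Direct effects: the API gateway crash.
2 steps out: the storage node overload.
3 steps out: the upstream config service timeout.
Not reachable from it: the load balancer memory leak, the shared auth service latency spike, the shared ingestion pipeline deadlock, the auth config service latency spike, the message queue connection pool exhaustion, the checkout ingestion pipeline timeout, the auth auth service latency spike, the ingestion pipeline disk saturation, the web server misconfiguration, the edge message queue failover, the CDN node timeout.

the API gateway crash, the storage node overload, the upstream config service timeout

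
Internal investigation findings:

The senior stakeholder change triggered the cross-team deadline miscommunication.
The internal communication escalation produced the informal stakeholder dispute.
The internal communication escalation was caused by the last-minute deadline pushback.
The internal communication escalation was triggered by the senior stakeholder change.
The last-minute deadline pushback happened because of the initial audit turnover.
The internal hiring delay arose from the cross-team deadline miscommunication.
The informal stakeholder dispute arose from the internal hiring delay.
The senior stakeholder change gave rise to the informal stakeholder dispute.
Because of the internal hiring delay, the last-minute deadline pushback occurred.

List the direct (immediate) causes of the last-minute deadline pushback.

Upstream contributors include the senior stakeholder change, the cross-team deadline miscommunication, but only the initial audit turnover, the internal hiring delay feed directly into the last-minute deadline pushback.

the initial audit turnover, the internal hiring delay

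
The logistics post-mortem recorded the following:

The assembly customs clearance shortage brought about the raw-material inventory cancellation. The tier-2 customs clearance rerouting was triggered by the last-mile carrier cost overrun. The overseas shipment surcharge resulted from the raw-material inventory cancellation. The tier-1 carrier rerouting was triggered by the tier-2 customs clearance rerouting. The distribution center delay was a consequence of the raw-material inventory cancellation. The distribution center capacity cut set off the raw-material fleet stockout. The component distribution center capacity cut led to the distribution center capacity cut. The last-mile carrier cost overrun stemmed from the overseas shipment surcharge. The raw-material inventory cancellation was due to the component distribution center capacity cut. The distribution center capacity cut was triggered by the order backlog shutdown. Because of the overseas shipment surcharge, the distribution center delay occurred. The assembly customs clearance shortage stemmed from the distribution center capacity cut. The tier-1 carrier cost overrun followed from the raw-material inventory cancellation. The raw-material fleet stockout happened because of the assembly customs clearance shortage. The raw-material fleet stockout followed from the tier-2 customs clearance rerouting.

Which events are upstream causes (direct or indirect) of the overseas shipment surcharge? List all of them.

the assembly customs clearance shortage, the component distribution center capacity cut, the distribution center capacity cut, the order backlog shutdown, the raw-material inventory cancellation

Immediate cause of the overseas shipment surcharge: the raw-material inventory cancellation.
Further upstream: the order backlog shutdown, the component distribution center capacity cut, the distribution center capacity cut, the assembly customs clearance shortage.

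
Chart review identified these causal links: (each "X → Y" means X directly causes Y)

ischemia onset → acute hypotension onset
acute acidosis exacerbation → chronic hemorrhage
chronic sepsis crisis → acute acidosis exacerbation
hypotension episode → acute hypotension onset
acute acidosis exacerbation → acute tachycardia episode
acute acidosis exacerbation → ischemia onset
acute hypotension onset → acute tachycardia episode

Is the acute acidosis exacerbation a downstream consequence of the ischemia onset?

No

The ischemia onset leads to the acute hypotension onset, the acute tachycardia episode; the acute acidosis exacerbation is not among them.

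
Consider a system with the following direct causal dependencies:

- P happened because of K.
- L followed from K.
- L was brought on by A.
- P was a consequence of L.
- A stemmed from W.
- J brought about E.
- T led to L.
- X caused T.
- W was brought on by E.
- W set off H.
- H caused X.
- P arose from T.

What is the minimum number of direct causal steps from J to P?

5

Shortest chain: J → E → W → A → L → P.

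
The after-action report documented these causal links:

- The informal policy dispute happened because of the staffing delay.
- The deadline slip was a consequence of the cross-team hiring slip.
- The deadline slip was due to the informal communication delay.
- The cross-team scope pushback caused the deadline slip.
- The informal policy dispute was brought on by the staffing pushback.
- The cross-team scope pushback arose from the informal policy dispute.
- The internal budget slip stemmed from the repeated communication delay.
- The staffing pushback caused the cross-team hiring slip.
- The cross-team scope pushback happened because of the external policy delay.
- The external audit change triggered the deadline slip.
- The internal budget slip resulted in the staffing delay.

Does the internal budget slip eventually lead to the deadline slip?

Yes

There is a causal chain: the internal budget slip → the staffing delay → the informal policy dispute → the cross-team scope pushback → the deadline slip.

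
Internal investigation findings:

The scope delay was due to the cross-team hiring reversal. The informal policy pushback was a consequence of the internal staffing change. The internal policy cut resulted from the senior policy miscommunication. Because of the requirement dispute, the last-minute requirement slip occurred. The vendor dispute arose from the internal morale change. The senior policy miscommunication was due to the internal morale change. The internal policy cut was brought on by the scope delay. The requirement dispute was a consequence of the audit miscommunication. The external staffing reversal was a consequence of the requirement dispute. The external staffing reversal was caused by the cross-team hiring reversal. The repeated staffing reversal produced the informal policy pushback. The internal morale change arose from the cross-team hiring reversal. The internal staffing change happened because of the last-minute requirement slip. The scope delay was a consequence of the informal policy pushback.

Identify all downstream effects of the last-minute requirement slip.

the informal policy pushback, the internal policy cut, the internal staffing change, the scope delay

Direct effects: the internal staffing change.
2 steps out: the informal policy pushback.
3 steps out: the scope delay.
4 steps out: the internal policy cut.
Not reachable from it: the cross-team hiring reversal, the internal morale change, the audit miscommunication, the requirement dispute, the senior policy miscommunication, the repeated staffing reversal, the vendor dispute, the external staffing reversal.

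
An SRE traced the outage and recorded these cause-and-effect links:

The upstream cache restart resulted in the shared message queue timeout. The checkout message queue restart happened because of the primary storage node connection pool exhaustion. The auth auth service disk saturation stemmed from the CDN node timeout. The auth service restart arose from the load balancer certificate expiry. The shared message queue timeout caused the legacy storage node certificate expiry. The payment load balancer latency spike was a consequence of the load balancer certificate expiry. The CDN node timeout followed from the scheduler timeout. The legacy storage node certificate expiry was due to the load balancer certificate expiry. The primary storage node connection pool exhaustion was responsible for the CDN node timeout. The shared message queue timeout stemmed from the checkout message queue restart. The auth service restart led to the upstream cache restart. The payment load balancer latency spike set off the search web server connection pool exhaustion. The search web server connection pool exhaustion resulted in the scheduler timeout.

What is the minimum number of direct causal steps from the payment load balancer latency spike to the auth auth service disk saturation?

Shortest chain: the payment load balancer latency spike → the search web server connection pool exhaustion → the scheduler timeout → the CDN node timeout → the auth auth service disk saturation.

4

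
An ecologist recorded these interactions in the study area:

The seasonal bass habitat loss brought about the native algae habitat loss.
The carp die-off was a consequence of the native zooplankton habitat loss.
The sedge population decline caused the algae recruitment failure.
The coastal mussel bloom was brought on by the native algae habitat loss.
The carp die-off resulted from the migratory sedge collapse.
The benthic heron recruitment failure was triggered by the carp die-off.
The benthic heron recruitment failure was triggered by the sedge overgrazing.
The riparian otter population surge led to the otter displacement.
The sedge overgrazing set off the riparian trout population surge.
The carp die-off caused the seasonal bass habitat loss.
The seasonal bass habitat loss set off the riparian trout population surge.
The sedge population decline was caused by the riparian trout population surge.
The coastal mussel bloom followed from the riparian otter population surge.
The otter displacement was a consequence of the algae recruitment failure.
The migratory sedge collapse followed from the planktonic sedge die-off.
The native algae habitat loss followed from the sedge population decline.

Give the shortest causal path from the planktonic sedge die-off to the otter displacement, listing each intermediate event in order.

the planktonic sedge die-off → the migratory sedge collapse → the carp die-off → the seasonal bass habitat loss → the riparian trout population surge → the sedge population decline → the algae recruitment failure → the otter displacement

the planktonic sedge die-off → the migratory sedge collapse
the migratory sedge collapse → the carp die-off
the carp die-off → the seasonal bass habitat loss
the seasonal bass habitat loss → the riparian trout population surge
the riparian trout population surge → the sedge population decline
the sedge population decline → the algae recruitment failure
the algae recruitment failure → the otter displacement
Length: 7 steps.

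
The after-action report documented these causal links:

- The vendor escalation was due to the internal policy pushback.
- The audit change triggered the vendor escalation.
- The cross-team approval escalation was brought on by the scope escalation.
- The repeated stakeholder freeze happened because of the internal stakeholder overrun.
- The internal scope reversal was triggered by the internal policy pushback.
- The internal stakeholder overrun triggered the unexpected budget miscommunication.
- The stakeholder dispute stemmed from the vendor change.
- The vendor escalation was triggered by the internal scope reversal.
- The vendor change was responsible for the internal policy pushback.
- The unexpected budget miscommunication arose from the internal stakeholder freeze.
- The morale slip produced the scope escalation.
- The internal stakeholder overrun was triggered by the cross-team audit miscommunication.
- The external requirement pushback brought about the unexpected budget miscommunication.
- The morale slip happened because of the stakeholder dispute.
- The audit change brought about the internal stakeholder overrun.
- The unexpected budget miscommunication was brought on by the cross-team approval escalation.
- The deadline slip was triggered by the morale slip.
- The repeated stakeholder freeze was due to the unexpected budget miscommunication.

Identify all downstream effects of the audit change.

the internal stakeholder overrun, the repeated stakeholder freeze, the unexpected budget miscommunication, the vendor escalation

Direct effects: the internal stakeholder overrun, the vendor escalation.
2 steps out: the unexpected budget miscommunication, the repeated stakeholder freeze.
Not reachable from it: the vendor change, the stakeholder dispute, the morale slip, the scope escalation, the internal stakeholder freeze, the deadline slip, the external requirement pushback, the cross-team audit miscommunication, the cross-team approval escalation, the internal policy pushback, the internal scope reversal.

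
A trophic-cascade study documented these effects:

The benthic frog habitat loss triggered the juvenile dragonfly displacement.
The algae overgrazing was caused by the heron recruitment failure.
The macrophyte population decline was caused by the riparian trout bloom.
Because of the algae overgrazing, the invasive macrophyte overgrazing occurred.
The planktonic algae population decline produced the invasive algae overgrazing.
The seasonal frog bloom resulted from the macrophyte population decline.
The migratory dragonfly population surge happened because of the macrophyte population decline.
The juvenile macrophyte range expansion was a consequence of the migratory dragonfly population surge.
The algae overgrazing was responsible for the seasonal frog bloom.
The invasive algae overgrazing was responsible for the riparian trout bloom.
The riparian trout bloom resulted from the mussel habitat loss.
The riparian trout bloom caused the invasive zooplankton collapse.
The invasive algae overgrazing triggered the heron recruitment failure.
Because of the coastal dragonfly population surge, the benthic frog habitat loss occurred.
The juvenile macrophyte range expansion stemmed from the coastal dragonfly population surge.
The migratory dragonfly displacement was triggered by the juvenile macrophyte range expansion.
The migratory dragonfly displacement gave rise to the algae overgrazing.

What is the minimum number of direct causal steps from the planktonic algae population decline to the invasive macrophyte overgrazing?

4

Shortest chain: the planktonic algae population decline → the invasive algae overgrazing → the heron recruitment failure → the algae overgrazing → the invasive macrophyte overgrazing.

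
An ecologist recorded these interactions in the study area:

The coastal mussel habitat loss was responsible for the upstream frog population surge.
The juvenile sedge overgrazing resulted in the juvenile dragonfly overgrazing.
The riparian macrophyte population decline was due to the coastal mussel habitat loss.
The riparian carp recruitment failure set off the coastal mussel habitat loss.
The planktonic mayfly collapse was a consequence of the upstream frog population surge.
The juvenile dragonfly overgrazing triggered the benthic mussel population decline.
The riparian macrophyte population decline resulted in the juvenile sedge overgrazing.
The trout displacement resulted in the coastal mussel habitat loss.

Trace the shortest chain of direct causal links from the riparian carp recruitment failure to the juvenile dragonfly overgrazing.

the riparian carp recruitment failure → the coastal mussel habitat loss
the coastal mussel habitat loss → the riparian macrophyte population decline
the riparian macrophyte population decline → the juvenile sedge overgrazing
the juvenile sedge overgrazing → the juvenile dragonfly overgrazing
Length: 4 steps.

the riparian carp recruitment failure → the coastal mussel habitat loss → the riparian macrophyte population decline → the juvenile sedge overgrazing → the juvenile dragonfly overgrazing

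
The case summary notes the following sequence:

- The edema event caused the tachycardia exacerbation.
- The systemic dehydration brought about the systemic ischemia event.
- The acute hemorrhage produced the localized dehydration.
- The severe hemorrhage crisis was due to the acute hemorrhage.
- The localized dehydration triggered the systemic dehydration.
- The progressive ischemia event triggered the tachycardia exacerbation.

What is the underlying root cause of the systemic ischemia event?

the acute hemorrhage

Tracing upstream from the systemic ischemia event: the systemic ischemia event ← the systemic dehydration ← the localized dehydration ← the acute hemorrhage.
The acute hemorrhage has no stated cause, so it is the root.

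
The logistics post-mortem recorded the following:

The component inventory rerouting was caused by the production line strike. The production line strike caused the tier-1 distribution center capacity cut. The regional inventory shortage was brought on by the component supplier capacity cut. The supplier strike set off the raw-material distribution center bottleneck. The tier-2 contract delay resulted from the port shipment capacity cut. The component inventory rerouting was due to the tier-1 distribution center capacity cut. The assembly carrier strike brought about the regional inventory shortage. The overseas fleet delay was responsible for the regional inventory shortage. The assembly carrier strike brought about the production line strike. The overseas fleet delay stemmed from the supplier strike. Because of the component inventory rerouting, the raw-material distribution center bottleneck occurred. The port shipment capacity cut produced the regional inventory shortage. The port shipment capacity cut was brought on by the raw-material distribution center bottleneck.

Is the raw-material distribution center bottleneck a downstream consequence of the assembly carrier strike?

Yes

There is a causal chain: the assembly carrier strike → the production line strike → the component inventory rerouting → the raw-material distribution center bottleneck.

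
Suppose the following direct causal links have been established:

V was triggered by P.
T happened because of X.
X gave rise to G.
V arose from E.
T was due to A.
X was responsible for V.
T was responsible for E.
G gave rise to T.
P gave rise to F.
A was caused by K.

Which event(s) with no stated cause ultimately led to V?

K, P, X

Tracing upstream from V: V ← X.
A separate upstream branch: V ← E ← T ← A ← K.
A separate upstream branch: V ← P.
Each of those chain origins has no stated cause.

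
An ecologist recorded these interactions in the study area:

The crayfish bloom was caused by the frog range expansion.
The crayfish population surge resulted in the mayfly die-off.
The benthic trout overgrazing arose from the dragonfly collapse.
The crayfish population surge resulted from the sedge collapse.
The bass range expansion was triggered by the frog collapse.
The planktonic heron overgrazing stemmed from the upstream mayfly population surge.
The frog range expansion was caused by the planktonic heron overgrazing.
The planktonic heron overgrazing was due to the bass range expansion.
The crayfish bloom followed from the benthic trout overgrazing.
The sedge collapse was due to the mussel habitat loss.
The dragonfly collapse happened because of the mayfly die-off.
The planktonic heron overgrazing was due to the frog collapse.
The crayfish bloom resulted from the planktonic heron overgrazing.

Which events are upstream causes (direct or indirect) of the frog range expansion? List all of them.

the bass range expansion, the frog collapse, the planktonic heron overgrazing, the upstream mayfly population surge

Immediate cause of the frog range expansion: the planktonic heron overgrazing.
Further upstream: the upstream mayfly population surge, the frog collapse, the bass range expansion.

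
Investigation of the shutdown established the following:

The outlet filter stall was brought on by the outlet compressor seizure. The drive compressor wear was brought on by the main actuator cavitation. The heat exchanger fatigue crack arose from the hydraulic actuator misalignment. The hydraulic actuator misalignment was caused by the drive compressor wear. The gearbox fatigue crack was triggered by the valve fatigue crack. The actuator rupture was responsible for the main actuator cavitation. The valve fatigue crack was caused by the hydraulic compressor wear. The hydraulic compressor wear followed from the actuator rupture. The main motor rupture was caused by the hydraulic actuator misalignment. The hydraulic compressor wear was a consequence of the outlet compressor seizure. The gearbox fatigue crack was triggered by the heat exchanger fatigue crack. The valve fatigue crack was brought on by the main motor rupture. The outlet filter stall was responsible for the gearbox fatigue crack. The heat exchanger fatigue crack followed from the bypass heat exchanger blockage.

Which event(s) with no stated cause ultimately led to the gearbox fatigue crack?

the actuator rupture, the bypass heat exchanger blockage, the outlet compressor seizure

Tracing upstream from the gearbox fatigue crack: the gearbox fatigue crack ← the outlet filter stall ← the outlet compressor seizure.
A separate upstream branch: the gearbox fatigue crack ← the valve fatigue crack ← the hydraulic compressor wear ← the actuator rupture.
A separate upstream branch: the gearbox fatigue crack ← the heat exchanger fatigue crack ← the bypass heat exchanger blockage.
Each of those chain origins has no stated cause.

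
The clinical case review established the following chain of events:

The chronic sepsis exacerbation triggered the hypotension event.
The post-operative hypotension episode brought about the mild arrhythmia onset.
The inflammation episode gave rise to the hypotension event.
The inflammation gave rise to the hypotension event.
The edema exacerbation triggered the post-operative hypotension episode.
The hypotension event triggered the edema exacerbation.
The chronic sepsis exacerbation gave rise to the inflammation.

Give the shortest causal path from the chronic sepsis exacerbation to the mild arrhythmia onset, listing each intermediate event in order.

the chronic sepsis exacerbation → the hypotension event
the hypotension event → the edema exacerbation
the edema exacerbation → the post-operative hypotension episode
the post-operative hypotension episode → the mild arrhythmia onset
Length: 4 steps.

the chronic sepsis exacerbation → the hypotension event → the edema exacerbation → the post-operative hypotension episode → the mild arrhythmia onset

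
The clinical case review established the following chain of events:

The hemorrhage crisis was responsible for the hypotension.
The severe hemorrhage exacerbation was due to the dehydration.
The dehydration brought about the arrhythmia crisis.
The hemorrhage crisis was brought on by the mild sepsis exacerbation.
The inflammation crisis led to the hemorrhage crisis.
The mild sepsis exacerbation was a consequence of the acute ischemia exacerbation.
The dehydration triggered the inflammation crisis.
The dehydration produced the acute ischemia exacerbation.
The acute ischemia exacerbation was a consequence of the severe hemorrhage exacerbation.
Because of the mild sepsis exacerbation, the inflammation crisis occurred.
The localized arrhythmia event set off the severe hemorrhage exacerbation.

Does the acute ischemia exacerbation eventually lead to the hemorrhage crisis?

Yes

There is a causal chain: the acute ischemia exacerbation → the mild sepsis exacerbation → the hemorrhage crisis.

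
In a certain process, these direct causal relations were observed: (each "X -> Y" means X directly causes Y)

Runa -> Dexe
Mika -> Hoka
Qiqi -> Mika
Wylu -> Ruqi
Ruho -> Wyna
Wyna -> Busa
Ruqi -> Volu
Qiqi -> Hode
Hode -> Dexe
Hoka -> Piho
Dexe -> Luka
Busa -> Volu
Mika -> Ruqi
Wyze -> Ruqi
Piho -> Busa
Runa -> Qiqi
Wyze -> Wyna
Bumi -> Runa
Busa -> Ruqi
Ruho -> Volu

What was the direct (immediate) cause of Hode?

Upstream contributors include Bumi, Runa, but only Qiqi feeds directly into Hode.

Qiqi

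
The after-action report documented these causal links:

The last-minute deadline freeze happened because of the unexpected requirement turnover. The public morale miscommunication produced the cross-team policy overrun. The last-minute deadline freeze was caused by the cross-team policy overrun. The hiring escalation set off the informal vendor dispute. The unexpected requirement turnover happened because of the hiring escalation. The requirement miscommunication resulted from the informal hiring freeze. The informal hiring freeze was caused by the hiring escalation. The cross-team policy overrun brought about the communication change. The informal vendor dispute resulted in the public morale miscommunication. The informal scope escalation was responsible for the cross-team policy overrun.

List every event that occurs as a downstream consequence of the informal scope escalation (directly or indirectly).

Direct effects: the cross-team policy overrun.
2 steps out: the last-minute deadline freeze, the communication change.
Not reachable from it: the hiring escalation, the informal vendor dispute, the informal hiring freeze, the unexpected requirement turnover, the requirement miscommunication, the public morale miscommunication.

the communication change, the cross-team policy overrun, the last-minute deadline freeze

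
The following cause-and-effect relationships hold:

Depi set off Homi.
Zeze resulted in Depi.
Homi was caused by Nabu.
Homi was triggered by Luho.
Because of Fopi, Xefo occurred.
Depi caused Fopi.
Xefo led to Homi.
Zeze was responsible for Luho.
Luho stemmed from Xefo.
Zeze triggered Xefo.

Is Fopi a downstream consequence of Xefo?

Xefo leads to Luho, Homi; Fopi is not among them.

No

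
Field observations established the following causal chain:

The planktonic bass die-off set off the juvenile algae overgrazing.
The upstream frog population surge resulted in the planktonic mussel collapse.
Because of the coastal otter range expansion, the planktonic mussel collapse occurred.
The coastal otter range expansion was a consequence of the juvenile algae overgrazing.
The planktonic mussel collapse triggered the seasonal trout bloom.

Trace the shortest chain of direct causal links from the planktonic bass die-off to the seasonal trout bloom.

the planktonic bass die-off → the juvenile algae overgrazing
the juvenile algae overgrazing → the coastal otter range expansion
the coastal otter range expansion → the planktonic mussel collapse
the planktonic mussel collapse → the seasonal trout bloom
Length: 4 steps.

the planktonic bass die-off → the juvenile algae overgrazing → the coastal otter range expansion → the planktonic mussel collapse → the seasonal trout bloom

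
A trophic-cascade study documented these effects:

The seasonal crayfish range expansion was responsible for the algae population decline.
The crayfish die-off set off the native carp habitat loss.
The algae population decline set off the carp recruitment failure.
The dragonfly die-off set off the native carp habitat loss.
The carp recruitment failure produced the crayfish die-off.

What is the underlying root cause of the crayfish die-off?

Tracing upstream from the crayfish die-off: the crayfish die-off ← the carp recruitment failure ← the algae population decline ← the seasonal crayfish range expansion.
The seasonal crayfish range expansion has no stated cause, so it is the root.

the seasonal crayfish range expansion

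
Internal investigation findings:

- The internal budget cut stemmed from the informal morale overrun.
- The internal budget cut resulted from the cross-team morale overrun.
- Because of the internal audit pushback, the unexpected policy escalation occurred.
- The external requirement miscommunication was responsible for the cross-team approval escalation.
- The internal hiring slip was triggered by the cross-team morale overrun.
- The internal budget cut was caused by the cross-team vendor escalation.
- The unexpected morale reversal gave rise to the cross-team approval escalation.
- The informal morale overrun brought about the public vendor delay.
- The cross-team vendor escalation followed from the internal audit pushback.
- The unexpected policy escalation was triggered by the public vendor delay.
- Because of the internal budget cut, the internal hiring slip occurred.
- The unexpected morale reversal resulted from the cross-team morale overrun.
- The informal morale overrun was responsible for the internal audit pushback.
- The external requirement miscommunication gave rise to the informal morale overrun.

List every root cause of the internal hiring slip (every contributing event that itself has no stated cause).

Tracing upstream from the internal hiring slip: the internal hiring slip ← the internal budget cut ← the informal morale overrun ← the external requirement miscommunication.
A separate upstream branch: the internal hiring slip ← the cross-team morale overrun.
Each of those chain origins has no stated cause.

the cross-team morale overrun, the external requirement miscommunication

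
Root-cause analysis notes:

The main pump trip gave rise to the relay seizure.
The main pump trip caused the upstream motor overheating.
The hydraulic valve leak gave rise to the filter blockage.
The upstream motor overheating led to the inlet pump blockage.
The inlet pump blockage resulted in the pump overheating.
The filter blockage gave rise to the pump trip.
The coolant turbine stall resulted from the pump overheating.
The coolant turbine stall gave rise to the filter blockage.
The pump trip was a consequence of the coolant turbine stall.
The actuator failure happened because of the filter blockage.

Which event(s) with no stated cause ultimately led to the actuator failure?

Tracing upstream from the actuator failure: the actuator failure ← the filter blockage ← the coolant turbine stall ← the pump overheating ← the inlet pump blockage ← the upstream motor overheating ← the main pump trip.
A separate upstream branch: the actuator failure ← the filter blockage ← the hydraulic valve leak.
Each of those chain origins has no stated cause.

the hydraulic valve leak, the main pump trip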